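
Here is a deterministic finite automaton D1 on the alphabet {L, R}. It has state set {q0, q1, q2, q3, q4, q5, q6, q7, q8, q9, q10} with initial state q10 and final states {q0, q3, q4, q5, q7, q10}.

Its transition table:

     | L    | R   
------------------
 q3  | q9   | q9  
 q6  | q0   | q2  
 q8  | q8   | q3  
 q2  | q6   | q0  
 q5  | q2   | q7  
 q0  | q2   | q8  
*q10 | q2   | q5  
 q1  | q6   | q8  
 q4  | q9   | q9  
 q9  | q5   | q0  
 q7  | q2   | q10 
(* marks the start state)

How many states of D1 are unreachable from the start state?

2

BFS from q10 reaches {q0, q2, q3, q5, q6, q7, q8, q9, q10}; the 2 state(s) q1, q4 are never visited.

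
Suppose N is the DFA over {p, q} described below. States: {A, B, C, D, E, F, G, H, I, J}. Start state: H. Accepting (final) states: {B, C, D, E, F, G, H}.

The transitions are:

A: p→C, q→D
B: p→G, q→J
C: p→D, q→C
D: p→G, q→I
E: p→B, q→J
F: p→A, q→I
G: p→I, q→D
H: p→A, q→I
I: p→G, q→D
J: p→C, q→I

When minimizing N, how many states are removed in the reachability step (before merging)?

4

BFS from H reaches {A, C, D, G, H, I}; the 4 state(s) B, E, F, J are never visited.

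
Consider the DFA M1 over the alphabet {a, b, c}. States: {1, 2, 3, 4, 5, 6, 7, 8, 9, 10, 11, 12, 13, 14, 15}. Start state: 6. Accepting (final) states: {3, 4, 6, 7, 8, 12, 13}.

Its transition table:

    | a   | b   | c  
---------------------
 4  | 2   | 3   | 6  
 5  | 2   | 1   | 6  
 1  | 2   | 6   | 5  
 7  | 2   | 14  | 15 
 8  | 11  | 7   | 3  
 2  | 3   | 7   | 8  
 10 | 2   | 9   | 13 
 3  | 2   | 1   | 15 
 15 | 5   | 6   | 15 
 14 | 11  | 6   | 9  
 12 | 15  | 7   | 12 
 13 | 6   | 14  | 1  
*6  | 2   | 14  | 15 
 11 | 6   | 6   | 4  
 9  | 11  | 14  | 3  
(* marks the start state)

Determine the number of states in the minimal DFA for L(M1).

First remove the unreachable states {10,12,13}; 12 states remain.
P0 = {3,4,6,7,8} | {1,2,5,9,11,14,15}.
Split {3,4,6,7,8} by δ(·,b) → {3,6,7} and {4,8}.
Split {1,2,5,9,11,14,15} by δ(·,a) → {1,5,9,14,15} and {2,11}.
Split {1,5,9,14,15} by δ(·,a) → {1,5,9,14} and {15}.
Split {1,5,9,14} by δ(·,b) → {1,14} and {5,9}.
Stable partition: {3,6,7} | {1,14} | {4,8} | {2,11} | {15} | {5,9} — 6 equivalence classes.

6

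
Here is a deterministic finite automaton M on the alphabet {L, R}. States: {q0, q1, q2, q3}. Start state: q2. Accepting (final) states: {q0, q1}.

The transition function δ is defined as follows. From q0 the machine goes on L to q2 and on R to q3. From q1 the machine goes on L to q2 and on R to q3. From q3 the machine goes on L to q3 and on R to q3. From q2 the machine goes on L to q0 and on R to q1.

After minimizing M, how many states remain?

3

All states are reachable from the start state.
P0 = {q0,q1} | {q2,q3}.
On input L, block {q2,q3} splits into {q2} and {q3}.
Stable partition: {q0,q1} | {q2} | {q3} — 3 equivalence classes.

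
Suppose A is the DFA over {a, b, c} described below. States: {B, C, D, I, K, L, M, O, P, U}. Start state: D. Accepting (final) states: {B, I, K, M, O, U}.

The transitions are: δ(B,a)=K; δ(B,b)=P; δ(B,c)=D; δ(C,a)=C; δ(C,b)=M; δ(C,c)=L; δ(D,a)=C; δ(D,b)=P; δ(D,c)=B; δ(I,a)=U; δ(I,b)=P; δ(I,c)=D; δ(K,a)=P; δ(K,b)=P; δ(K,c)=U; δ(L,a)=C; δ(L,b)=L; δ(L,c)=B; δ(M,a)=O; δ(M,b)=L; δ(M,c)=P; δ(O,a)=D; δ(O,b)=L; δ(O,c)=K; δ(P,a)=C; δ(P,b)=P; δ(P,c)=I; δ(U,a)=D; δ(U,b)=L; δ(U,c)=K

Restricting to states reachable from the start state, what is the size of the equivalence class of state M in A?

Initial partition by acceptance: {B,I,K,M,O,U} | {C,D,L,P}.
Split {B,I,K,M,O,U} by δ(·,a) → {B,I,M} and {K,O,U}.
Refine {C,D,L,P} on symbol b: members go to different blocks, giving {D,L,P} and {C}.
The partition is now stable with 4 blocks: {B,I,M} | {D,L,P} | {K,O,U} | {C}.
The equivalence class containing M is {B,I,M}, of size 3.

3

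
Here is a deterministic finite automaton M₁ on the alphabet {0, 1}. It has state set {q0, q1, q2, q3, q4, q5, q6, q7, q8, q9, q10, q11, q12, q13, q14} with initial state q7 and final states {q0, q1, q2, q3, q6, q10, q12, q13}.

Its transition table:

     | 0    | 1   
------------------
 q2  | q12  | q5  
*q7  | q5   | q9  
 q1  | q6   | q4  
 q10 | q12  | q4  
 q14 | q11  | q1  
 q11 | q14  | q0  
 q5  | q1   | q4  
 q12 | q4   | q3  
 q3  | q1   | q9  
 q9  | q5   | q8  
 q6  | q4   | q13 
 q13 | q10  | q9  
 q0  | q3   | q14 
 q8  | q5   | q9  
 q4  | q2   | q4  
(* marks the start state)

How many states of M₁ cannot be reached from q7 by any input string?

No path from q7 leads to q0, q11, q14; the other 12 states are all reachable.

3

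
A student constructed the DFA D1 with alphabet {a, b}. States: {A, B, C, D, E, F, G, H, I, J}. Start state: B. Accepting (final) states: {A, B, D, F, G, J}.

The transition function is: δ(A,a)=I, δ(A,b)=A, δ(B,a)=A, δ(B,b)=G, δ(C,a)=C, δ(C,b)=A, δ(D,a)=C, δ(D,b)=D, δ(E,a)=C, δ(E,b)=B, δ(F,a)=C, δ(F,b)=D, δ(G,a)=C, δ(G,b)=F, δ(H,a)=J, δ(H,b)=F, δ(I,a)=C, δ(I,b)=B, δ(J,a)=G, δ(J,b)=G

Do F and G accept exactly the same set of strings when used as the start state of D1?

Reachable states from the start: {A,B,C,D,F,G,I}. Unreachable: {E,H,J} — drop them.
Initial partition by acceptance: {A,B,D,F,G} | {C,I}.
Refine {A,B,D,F,G} on symbol a: members go to different blocks, giving {A,D,F,G} and {B}.
On input b, block {C,I} splits into {C} and {I}.
Split {A,D,F,G} by δ(·,a) → {D,F,G} and {A}.
The partition is now stable with 5 blocks: {D,F,G} | {C} | {B} | {I} | {A}.
F and G lie in the same block of the stable partition, so they are equivalent — no string distinguishes them.

Yes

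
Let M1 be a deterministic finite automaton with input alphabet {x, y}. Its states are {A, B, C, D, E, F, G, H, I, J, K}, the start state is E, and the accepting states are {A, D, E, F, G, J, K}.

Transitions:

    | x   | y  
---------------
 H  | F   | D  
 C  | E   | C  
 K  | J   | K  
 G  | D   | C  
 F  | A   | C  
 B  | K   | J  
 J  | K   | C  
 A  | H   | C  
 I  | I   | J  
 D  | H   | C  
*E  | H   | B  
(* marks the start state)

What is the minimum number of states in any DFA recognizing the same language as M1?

States {G,I} cannot be reached from the start state, so discard them.
P0 = {A,D,E,F,J,K} | {B,C,H}.
On input x, block {A,D,E,F,J,K} splits into {A,D,E} and {F,J,K}.
Refine {B,C,H} on symbol x: members go to different blocks, giving {B,H} and {C}.
On input y, block {A,D,E} splits into {A,D} and {E}.
Split {B,H} by δ(·,y) → {B} and {H}.
On input x, block {F,J,K} splits into {J,K} and {F}.
Split {J,K} by δ(·,y) → {J} and {K}.
The partition is now stable with 8 blocks: {A,D} | {B} | {J} | {C} | {E} | {H} | {F} | {K}.

8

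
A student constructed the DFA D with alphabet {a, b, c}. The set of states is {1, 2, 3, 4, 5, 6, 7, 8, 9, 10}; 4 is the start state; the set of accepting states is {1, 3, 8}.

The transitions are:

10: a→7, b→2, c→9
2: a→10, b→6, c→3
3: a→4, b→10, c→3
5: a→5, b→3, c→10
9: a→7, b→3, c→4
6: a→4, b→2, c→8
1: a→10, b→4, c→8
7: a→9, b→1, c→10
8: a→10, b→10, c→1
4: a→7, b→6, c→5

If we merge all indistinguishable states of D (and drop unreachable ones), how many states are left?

4

Initial partition by acceptance: {1,3,8} | {2,4,5,6,7,9,10}.
Split {2,4,5,6,7,9,10} by δ(·,b) → {2,4,6,10} and {5,7,9}.
Split {2,4,6,10} by δ(·,a) → {2,6} and {4,10}.
The partition is now stable with 4 blocks: {1,3,8} | {2,6} | {5,7,9} | {4,10}.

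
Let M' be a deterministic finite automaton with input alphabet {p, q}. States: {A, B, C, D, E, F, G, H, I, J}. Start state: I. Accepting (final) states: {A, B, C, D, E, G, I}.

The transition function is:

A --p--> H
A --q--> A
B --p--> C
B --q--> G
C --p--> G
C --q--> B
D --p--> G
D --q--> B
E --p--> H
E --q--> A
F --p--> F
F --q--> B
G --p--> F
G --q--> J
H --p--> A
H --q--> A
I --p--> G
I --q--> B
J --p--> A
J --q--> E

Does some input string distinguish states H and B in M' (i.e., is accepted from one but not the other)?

Reachable states from the start: {A,B,C,E,F,G,H,I,J}. Unreachable: {D} — drop them.
Start with accepting vs non-accepting: {A,B,C,E,G,I} | {F,H,J}.
On input p, block {A,B,C,E,G,I} splits into {A,E,G} and {B,C,I}.
On input q, block {A,E,G} splits into {A,E} and {G}.
On input p, block {F,H,J} splits into {H,J} and {F}.
On input p, block {B,C,I} splits into {C,I} and {B}.
Stable partition: {A,E} | {H,J} | {C,I} | {G} | {F} | {B} — 6 equivalence classes.
H and B end up in different blocks, so they are distinguishable. For instance, the string 'ε' is accepted from only B.

Yes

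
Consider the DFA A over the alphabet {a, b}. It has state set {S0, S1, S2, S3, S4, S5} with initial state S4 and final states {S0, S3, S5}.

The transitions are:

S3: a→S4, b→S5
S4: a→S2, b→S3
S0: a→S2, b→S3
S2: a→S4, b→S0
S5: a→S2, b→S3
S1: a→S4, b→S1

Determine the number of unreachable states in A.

Starting at S4 and following transitions, the reachable set is {S0, S2, S3, S4, S5}. That leaves S1 unreachable — 1 in total.

1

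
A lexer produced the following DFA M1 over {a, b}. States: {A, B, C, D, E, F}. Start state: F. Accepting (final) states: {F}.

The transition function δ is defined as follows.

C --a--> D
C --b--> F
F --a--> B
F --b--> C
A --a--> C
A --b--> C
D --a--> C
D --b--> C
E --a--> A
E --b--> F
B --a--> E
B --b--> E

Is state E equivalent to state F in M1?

P0 = {F} | {A,B,C,D,E}.
Refine {A,B,C,D,E} on symbol b: members go to different blocks, giving {A,B,D} and {C,E}.
No further refinement is possible. Final partition (3 blocks): {F} | {A,B,D} | {C,E}.
E and F end up in different blocks, so they are distinguishable. For instance, the string 'ε' is accepted from only F.

No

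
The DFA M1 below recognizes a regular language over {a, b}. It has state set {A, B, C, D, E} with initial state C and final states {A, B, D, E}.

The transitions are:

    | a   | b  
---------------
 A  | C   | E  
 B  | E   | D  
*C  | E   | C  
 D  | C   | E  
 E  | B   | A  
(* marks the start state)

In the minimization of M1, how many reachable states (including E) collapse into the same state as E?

2

Start with accepting vs non-accepting: {A,B,D,E} | {C}.
Split {A,B,D,E} by δ(·,a) → {A,D} and {B,E}.
The partition is now stable with 3 blocks: {A,D} | {C} | {B,E}.
State E belongs to the block {B,E}, which has 2 states.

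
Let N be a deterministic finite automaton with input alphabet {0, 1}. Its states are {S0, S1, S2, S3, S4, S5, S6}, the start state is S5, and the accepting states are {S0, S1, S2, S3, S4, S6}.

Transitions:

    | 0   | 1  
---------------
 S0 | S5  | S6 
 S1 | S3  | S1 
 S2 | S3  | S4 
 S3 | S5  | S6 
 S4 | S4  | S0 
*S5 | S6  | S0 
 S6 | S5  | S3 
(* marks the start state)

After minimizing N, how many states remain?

States {S1,S2,S4} cannot be reached from the start state, so discard them.
Start with accepting vs non-accepting: {S0,S3,S6} | {S5}.
No further refinement is possible. Final partition (2 blocks): {S0,S3,S6} | {S5}.

2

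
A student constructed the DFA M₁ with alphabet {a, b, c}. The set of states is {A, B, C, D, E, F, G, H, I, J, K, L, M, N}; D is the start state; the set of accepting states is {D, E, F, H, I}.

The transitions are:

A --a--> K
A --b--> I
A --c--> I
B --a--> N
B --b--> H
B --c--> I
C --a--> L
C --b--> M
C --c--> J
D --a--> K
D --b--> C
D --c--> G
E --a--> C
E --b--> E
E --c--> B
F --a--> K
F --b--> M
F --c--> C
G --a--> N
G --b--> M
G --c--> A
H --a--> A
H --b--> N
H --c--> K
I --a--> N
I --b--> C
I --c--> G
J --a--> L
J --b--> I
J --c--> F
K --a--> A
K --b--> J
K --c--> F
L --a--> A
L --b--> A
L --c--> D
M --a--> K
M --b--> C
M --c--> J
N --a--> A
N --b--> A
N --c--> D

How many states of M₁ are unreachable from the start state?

3

No path from D leads to B, E, H; the other 11 states are all reachable.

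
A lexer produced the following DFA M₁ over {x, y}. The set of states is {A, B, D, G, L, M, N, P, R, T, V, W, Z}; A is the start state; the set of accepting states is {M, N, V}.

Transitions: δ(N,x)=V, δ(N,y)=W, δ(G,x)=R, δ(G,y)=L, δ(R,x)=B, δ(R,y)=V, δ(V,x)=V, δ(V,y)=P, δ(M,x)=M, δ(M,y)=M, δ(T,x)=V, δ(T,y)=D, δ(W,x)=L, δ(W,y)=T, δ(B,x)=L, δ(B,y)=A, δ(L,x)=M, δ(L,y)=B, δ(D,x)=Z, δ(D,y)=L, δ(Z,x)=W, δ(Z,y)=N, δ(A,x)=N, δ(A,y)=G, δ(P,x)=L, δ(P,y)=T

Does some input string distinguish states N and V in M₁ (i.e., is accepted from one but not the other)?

Every state is reachable, so we keep all 13.
Start with accepting vs non-accepting: {M,N,V} | {A,B,D,G,L,P,R,T,W,Z}.
Refine {M,N,V} on symbol y: members go to different blocks, giving {N,V} and {M}.
Refine {A,B,D,G,L,P,R,T,W,Z} on symbol x: members go to different blocks, giving {B,D,G,P,R,W,Z} and {A,T} and {L}.
Split {B,D,G,P,R,W,Z} by δ(·,x) → {D,G,R,Z} and {B,P,W}.
Split {D,G,R,Z} by δ(·,x) → {D,G} and {R,Z}.
The partition is now stable with 7 blocks: {N,V} | {D,G} | {M} | {A,T} | {L} | {B,P,W} | {R,Z}.
N and V lie in the same block of the stable partition, so they are equivalent — no string distinguishes them.

No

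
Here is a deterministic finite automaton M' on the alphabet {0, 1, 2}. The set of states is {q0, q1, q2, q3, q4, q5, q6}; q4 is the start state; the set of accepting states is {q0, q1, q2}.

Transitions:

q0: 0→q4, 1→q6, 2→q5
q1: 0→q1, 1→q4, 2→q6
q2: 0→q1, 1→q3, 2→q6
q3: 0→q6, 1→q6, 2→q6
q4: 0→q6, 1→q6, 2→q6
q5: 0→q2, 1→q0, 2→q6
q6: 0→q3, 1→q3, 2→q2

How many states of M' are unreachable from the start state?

Starting at q4 and following transitions, the reachable set is {q1, q2, q3, q4, q6}. That leaves q0, q5 unreachable — 2 in total.

2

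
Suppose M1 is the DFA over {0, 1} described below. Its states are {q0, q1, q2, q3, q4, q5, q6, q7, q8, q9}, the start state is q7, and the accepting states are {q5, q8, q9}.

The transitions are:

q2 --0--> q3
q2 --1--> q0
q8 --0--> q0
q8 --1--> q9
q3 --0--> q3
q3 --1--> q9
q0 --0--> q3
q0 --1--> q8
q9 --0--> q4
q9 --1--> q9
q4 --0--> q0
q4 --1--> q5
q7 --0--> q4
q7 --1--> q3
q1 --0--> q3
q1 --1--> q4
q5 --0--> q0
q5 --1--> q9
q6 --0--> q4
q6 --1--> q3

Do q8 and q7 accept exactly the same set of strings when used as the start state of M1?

No

States {q1,q2,q6} cannot be reached from the start state, so discard them.
Start with accepting vs non-accepting: {q5,q8,q9} | {q0,q3,q4,q7}.
Split {q0,q3,q4,q7} by δ(·,1) → {q0,q3,q4} and {q7}.
Stable partition: {q5,q8,q9} | {q0,q3,q4} | {q7} — 3 equivalence classes.
q8 and q7 end up in different blocks, so they are distinguishable. For instance, the string 'ε' is accepted from only q8.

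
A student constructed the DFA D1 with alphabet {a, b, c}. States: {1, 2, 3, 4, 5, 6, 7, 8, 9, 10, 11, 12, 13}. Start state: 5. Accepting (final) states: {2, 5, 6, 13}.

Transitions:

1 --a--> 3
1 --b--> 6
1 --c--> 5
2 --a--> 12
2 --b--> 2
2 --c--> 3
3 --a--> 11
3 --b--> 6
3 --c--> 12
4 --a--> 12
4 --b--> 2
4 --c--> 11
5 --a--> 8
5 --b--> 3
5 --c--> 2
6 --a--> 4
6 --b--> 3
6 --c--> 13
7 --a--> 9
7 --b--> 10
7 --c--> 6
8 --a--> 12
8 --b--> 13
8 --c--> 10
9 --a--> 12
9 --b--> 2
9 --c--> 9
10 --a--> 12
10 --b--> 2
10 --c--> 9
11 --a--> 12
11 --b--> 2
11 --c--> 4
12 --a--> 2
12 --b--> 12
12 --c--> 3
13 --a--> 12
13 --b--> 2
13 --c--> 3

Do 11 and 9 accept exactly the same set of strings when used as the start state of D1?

First remove the unreachable states {1,7}; 11 states remain.
Start with accepting vs non-accepting: {2,5,6,13} | {3,4,8,9,10,11,12}.
On input b, block {2,5,6,13} splits into {2,13} and {5,6}.
Split {3,4,8,9,10,11,12} by δ(·,a) → {3,4,8,9,10,11} and {12}.
Refine {3,4,8,9,10,11} on symbol a: members go to different blocks, giving {4,8,9,10,11} and {3}.
Stable partition: {2,13} | {4,8,9,10,11} | {5,6} | {12} | {3} — 5 equivalence classes.
11 and 9 lie in the same block of the stable partition, so they are equivalent — no string distinguishes them.

Yes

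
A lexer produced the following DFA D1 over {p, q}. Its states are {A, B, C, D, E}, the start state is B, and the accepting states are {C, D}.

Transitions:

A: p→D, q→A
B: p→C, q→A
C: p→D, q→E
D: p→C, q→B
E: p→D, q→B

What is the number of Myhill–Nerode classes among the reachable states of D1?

Start with accepting vs non-accepting: {C,D} | {A,B,E}.
No further refinement is possible. Final partition (2 blocks): {C,D} | {A,B,E}.

2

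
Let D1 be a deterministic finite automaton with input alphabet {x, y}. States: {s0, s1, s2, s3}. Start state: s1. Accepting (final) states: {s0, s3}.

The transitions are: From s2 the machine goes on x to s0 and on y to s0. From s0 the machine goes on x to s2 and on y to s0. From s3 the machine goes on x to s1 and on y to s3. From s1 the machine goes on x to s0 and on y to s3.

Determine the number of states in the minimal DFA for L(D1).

2

Every state is reachable, so we keep all 4.
Start with accepting vs non-accepting: {s0,s3} | {s1,s2}.
Stable partition: {s0,s3} | {s1,s2} — 2 equivalence classes.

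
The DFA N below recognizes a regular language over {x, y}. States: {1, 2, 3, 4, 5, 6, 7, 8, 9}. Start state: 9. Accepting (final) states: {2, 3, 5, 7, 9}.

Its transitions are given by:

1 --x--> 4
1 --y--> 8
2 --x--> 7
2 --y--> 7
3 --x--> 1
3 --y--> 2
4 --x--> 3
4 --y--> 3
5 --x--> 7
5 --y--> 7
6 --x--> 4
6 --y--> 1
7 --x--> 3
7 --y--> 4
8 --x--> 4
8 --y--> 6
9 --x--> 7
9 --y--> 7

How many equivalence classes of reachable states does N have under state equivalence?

First remove the unreachable states {5}; 8 states remain.
P0 = {2,3,7,9} | {1,4,6,8}.
On input x, block {2,3,7,9} splits into {2,7,9} and {3}.
Refine {2,7,9} on symbol x: members go to different blocks, giving {2,9} and {7}.
Refine {1,4,6,8} on symbol x: members go to different blocks, giving {1,6,8} and {4}.
No further refinement is possible. Final partition (5 blocks): {2,9} | {1,6,8} | {3} | {7} | {4}.

5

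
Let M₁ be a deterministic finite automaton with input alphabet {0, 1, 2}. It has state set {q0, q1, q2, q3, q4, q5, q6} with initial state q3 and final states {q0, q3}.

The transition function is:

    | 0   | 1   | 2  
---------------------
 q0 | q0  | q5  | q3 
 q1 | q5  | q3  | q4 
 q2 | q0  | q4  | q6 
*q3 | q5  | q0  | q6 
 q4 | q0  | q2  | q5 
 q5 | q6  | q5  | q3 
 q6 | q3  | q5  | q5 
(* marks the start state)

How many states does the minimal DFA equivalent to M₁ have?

4

States {q1,q2,q4} cannot be reached from the start state, so discard them.
Start with accepting vs non-accepting: {q0,q3} | {q5,q6}.
Split {q0,q3} by δ(·,0) → {q0} and {q3}.
Refine {q5,q6} on symbol 0: members go to different blocks, giving {q5} and {q6}.
The partition is now stable with 4 blocks: {q0} | {q5} | {q3} | {q6}.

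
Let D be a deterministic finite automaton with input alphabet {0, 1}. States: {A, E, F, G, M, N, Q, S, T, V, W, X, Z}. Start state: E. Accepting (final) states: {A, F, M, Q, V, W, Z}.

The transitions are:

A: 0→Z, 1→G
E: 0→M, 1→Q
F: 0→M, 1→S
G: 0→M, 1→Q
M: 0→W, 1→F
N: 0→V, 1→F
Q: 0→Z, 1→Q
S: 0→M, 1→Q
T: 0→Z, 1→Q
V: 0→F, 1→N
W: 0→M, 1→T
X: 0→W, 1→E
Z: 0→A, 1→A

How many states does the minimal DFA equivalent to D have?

Reachable states from the start: {A,E,F,G,M,Q,S,T,W,Z}. Unreachable: {N,V,X} — drop them.
Start with accepting vs non-accepting: {A,F,M,Q,W,Z} | {E,G,S,T}.
Split {A,F,M,Q,W,Z} by δ(·,1) → {M,Q,Z} and {A,F,W}.
On input 0, block {M,Q,Z} splits into {M,Z} and {Q}.
The partition is now stable with 4 blocks: {M,Z} | {E,G,S,T} | {A,F,W} | {Q}.

4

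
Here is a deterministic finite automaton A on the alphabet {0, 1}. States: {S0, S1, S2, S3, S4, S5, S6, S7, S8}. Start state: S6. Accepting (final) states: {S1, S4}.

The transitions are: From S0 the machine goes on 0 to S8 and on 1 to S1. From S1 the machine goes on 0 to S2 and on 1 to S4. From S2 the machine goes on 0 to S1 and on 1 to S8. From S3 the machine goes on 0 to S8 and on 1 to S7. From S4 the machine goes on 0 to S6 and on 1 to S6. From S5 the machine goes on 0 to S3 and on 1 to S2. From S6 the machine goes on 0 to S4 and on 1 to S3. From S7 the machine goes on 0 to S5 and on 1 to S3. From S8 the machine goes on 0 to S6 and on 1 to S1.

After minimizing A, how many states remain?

Reachable states from the start: {S1,S2,S3,S4,S5,S6,S7,S8}. Unreachable: {S0} — drop them.
P0 = {S1,S4} | {S2,S3,S5,S6,S7,S8}.
Refine {S1,S4} on symbol 1: members go to different blocks, giving {S1} and {S4}.
Split {S2,S3,S5,S6,S7,S8} by δ(·,0) → {S3,S5,S7,S8} and {S2} and {S6}.
Refine {S3,S5,S7,S8} on symbol 0: members go to different blocks, giving {S3,S5,S7} and {S8}.
Refine {S3,S5,S7} on symbol 0: members go to different blocks, giving {S5,S7} and {S3}.
Split {S5,S7} by δ(·,0) → {S5} and {S7}.
Stable partition: {S1} | {S5} | {S4} | {S2} | {S6} | {S8} | {S3} | {S7} — 8 equivalence classes.

8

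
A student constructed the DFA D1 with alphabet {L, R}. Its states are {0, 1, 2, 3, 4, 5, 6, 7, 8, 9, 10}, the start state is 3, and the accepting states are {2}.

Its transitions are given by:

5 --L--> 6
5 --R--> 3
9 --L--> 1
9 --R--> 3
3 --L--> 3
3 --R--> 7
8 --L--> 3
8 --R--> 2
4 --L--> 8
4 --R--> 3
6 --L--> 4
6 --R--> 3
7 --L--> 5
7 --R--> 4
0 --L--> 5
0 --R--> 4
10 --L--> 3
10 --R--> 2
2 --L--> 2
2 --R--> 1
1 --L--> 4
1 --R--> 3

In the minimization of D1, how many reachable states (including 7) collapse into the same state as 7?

1

Reachable states from the start: {1,2,3,4,5,6,7,8}. Unreachable: {0,9,10} — drop them.
P0 = {2} | {1,3,4,5,6,7,8}.
On input R, block {1,3,4,5,6,7,8} splits into {1,3,4,5,6,7} and {8}.
On input L, block {1,3,4,5,6,7} splits into {1,3,5,6,7} and {4}.
On input L, block {1,3,5,6,7} splits into {3,5,7} and {1,6}.
Split {3,5,7} by δ(·,L) → {3,7} and {5}.
Split {3,7} by δ(·,L) → {3} and {7}.
Stable partition: {2} | {3} | {8} | {4} | {1,6} | {5} | {7} — 7 equivalence classes.
State 7 belongs to the block {7}, which has 1 states.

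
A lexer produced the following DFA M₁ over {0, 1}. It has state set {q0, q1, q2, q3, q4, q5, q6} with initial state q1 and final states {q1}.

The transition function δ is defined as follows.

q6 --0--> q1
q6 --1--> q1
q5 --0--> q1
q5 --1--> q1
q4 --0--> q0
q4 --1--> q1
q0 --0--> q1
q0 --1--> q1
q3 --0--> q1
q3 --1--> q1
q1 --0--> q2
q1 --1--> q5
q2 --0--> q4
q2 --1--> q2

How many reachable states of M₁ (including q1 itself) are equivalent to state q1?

States {q3,q6} cannot be reached from the start state, so discard them.
Start with accepting vs non-accepting: {q1} | {q0,q2,q4,q5}.
Refine {q0,q2,q4,q5} on symbol 0: members go to different blocks, giving {q0,q5} and {q2,q4}.
On input 0, block {q2,q4} splits into {q2} and {q4}.
The partition is now stable with 4 blocks: {q1} | {q0,q5} | {q2} | {q4}.
State q1 belongs to the block {q1}, which has 1 states.

1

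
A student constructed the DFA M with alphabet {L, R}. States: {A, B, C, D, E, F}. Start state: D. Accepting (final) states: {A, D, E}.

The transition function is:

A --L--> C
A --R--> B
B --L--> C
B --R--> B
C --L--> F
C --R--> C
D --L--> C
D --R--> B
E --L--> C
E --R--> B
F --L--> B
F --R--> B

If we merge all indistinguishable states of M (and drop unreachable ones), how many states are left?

First remove the unreachable states {A,E}; 4 states remain.
P0 = {D} | {B,C,F}.
No further refinement is possible. Final partition (2 blocks): {D} | {B,C,F}.

2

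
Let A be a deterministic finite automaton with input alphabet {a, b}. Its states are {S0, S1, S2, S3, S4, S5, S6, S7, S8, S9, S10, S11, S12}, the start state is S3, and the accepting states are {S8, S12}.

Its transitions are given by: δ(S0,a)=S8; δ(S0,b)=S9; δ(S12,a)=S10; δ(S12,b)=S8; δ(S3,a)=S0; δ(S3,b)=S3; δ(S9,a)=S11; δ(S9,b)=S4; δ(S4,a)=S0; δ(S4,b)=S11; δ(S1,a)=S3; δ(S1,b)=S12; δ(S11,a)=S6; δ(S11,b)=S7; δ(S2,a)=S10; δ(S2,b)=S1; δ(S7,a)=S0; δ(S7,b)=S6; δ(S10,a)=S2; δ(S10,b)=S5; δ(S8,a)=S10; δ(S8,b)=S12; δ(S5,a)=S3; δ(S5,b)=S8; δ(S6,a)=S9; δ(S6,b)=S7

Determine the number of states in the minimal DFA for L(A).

Every state is reachable, so we keep all 13.
Initial partition by acceptance: {S8,S12} | {S0,S1,S2,S3,S4,S5,S6,S7,S9,S10,S11}.
On input a, block {S0,S1,S2,S3,S4,S5,S6,S7,S9,S10,S11} splits into {S1,S2,S3,S4,S5,S6,S7,S9,S10,S11} and {S0}.
Refine {S1,S2,S3,S4,S5,S6,S7,S9,S10,S11} on symbol a: members go to different blocks, giving {S1,S2,S5,S6,S9,S10,S11} and {S3,S4,S7}.
On input a, block {S1,S2,S5,S6,S9,S10,S11} splits into {S2,S6,S9,S10,S11} and {S1,S5}.
On input b, block {S2,S6,S9,S10,S11} splits into {S6,S9,S11} and {S2,S10}.
Split {S3,S4,S7} by δ(·,b) → {S4,S7} and {S3}.
The partition is now stable with 7 blocks: {S8,S12} | {S6,S9,S11} | {S0} | {S4,S7} | {S1,S5} | {S2,S10} | {S3}.

7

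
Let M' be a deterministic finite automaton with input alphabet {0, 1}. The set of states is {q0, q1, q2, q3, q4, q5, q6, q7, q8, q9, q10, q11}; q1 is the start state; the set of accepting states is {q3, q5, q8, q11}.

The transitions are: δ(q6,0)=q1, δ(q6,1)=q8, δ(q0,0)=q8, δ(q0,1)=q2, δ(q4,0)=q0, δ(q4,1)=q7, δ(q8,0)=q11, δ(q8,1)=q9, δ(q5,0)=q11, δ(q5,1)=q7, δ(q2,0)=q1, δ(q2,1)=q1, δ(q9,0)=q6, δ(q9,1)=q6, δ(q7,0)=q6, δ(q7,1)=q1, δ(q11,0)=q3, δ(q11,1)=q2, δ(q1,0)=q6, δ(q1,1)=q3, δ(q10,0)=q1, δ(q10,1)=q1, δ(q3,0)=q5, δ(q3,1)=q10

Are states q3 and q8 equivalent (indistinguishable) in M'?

Reachable states from the start: {q1,q2,q3,q5,q6,q7,q8,q9,q10,q11}. Unreachable: {q0,q4} — drop them.
P0 = {q3,q5,q8,q11} | {q1,q2,q6,q7,q9,q10}.
On input 1, block {q1,q2,q6,q7,q9,q10} splits into {q2,q7,q9,q10} and {q1,q6}.
The partition is now stable with 3 blocks: {q3,q5,q8,q11} | {q2,q7,q9,q10} | {q1,q6}.
q3 and q8 lie in the same block of the stable partition, so they are equivalent — no string distinguishes them.

Yes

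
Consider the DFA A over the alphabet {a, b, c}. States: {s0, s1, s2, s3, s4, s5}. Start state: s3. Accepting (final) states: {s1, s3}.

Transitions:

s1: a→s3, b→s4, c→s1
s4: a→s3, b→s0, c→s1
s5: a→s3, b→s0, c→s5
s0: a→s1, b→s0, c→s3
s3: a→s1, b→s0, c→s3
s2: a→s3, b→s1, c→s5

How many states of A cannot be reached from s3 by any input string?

2

BFS from s3 reaches {s0, s1, s3, s4}; the 2 state(s) s2, s5 are never visited.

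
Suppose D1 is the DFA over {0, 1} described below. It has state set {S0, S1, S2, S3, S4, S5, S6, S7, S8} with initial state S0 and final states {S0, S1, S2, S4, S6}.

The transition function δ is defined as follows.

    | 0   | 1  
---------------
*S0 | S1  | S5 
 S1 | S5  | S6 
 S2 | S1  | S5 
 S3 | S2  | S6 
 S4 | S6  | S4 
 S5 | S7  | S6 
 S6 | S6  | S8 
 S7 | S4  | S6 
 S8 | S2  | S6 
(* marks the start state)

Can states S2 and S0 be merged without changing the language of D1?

Reachable states from the start: {S0,S1,S2,S4,S5,S6,S7,S8}. Unreachable: {S3} — drop them.
P0 = {S0,S1,S2,S4,S6} | {S5,S7,S8}.
On input 0, block {S0,S1,S2,S4,S6} splits into {S0,S2,S4,S6} and {S1}.
Split {S0,S2,S4,S6} by δ(·,0) → {S0,S2} and {S4,S6}.
Refine {S5,S7,S8} on symbol 0: members go to different blocks, giving {S5} and {S7} and {S8}.
Split {S4,S6} by δ(·,1) → {S4} and {S6}.
The partition is now stable with 7 blocks: {S0,S2} | {S5} | {S1} | {S4} | {S7} | {S8} | {S6}.
S2 and S0 lie in the same block of the stable partition, so they are equivalent — no string distinguishes them.

Yes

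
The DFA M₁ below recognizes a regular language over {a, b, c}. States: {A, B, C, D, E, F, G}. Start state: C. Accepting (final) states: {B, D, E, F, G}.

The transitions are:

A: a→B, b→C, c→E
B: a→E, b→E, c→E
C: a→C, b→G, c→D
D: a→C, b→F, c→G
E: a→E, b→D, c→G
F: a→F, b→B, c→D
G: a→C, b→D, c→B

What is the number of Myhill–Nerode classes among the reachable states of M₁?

States {A} cannot be reached from the start state, so discard them.
P0 = {B,D,E,F,G} | {C}.
Split {B,D,E,F,G} by δ(·,a) → {B,E,F} and {D,G}.
Split {B,E,F} by δ(·,b) → {B,F} and {E}.
On input a, block {B,F} splits into {B} and {F}.
On input b, block {D,G} splits into {D} and {G}.
Stable partition: {B} | {C} | {D} | {E} | {F} | {G} — 6 equivalence classes.

6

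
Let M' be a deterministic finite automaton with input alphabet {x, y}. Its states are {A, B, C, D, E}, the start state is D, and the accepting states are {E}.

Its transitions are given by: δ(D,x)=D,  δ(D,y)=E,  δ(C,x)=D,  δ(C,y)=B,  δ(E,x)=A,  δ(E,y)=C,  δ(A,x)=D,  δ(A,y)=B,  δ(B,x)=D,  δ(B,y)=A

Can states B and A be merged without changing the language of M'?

Every state is reachable, so we keep all 5.
Start with accepting vs non-accepting: {E} | {A,B,C,D}.
Split {A,B,C,D} by δ(·,y) → {A,B,C} and {D}.
The partition is now stable with 3 blocks: {E} | {A,B,C} | {D}.
B and A lie in the same block of the stable partition, so they are equivalent — no string distinguishes them.

Yes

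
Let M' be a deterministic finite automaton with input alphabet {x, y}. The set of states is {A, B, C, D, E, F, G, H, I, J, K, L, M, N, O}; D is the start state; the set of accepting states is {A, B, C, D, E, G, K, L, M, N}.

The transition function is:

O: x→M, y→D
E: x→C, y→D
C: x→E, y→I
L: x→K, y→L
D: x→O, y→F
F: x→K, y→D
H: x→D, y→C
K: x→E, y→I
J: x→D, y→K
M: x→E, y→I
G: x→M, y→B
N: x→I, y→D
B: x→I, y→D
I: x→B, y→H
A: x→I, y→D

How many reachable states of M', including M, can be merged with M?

Reachable states from the start: {B,C,D,E,F,H,I,K,M,O}. Unreachable: {A,G,J,L,N} — drop them.
Start with accepting vs non-accepting: {B,C,D,E,K,M} | {F,H,I,O}.
Split {B,C,D,E,K,M} by δ(·,x) → {C,E,K,M} and {B,D}.
Split {C,E,K,M} by δ(·,y) → {C,K,M} and {E}.
On input x, block {F,H,I,O} splits into {F,O} and {H,I}.
Refine {B,D} on symbol x: members go to different blocks, giving {B} and {D}.
Refine {H,I} on symbol x: members go to different blocks, giving {H} and {I}.
The partition is now stable with 7 blocks: {C,K,M} | {F,O} | {B} | {E} | {H} | {D} | {I}.
The equivalence class containing M is {C,K,M}, of size 3.

3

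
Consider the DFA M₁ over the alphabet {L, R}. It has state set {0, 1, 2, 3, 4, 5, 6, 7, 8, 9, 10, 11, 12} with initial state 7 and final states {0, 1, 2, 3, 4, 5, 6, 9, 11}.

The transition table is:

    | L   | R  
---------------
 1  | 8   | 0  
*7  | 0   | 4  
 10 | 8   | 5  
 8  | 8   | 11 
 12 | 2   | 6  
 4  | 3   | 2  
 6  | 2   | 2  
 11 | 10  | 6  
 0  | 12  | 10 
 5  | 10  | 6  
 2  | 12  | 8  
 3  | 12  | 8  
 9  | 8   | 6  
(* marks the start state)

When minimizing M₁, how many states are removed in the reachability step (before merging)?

2

No path from 7 leads to 1, 9; the other 11 states are all reachable.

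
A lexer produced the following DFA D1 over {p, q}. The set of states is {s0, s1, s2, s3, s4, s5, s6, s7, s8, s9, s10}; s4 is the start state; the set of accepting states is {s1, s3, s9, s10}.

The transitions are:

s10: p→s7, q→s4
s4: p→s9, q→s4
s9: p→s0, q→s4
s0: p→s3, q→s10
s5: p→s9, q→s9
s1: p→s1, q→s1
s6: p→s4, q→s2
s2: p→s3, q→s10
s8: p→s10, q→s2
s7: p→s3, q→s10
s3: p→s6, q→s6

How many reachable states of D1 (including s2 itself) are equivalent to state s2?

3

States {s1,s5,s8} cannot be reached from the start state, so discard them.
Start with accepting vs non-accepting: {s3,s9,s10} | {s0,s2,s4,s6,s7}.
Refine {s0,s2,s4,s6,s7} on symbol p: members go to different blocks, giving {s0,s2,s4,s7} and {s6}.
Split {s3,s9,s10} by δ(·,p) → {s9,s10} and {s3}.
Refine {s0,s2,s4,s7} on symbol p: members go to different blocks, giving {s0,s2,s7} and {s4}.
Stable partition: {s9,s10} | {s0,s2,s7} | {s6} | {s3} | {s4} — 5 equivalence classes.
The equivalence class containing s2 is {s0,s2,s7}, of size 3.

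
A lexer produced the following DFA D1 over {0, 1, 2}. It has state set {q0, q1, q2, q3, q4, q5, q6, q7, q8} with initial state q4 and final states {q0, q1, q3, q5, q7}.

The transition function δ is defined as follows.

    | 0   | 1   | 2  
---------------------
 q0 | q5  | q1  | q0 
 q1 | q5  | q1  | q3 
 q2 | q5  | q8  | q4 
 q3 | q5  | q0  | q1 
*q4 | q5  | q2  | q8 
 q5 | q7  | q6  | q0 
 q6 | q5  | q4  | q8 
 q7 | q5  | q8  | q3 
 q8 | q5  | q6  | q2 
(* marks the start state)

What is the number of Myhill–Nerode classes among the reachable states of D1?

All states are reachable from the start state.
Initial partition by acceptance: {q0,q1,q3,q5,q7} | {q2,q4,q6,q8}.
Split {q0,q1,q3,q5,q7} by δ(·,1) → {q0,q1,q3} and {q5,q7}.
No further refinement is possible. Final partition (3 blocks): {q0,q1,q3} | {q2,q4,q6,q8} | {q5,q7}.

3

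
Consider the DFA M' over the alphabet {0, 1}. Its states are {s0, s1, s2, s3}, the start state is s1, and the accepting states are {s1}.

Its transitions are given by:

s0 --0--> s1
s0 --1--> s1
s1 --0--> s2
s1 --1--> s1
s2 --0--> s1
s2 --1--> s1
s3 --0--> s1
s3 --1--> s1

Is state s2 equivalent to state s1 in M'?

No

Reachable states from the start: {s1,s2}. Unreachable: {s0,s3} — drop them.
Initial partition by acceptance: {s1} | {s2}.
Stable partition: {s1} | {s2} — 2 equivalence classes.
s2 and s1 end up in different blocks, so they are distinguishable. For instance, the string 'ε' is accepted from only s1.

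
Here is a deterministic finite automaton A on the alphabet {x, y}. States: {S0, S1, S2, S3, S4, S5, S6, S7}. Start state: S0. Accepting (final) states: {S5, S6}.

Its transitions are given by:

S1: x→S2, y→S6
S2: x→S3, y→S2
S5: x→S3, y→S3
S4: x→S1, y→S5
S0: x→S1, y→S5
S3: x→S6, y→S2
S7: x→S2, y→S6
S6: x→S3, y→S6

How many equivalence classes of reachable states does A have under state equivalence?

6

First remove the unreachable states {S4,S7}; 6 states remain.
P0 = {S5,S6} | {S0,S1,S2,S3}.
Refine {S5,S6} on symbol y: members go to different blocks, giving {S5} and {S6}.
Refine {S0,S1,S2,S3} on symbol x: members go to different blocks, giving {S0,S1,S2} and {S3}.
Refine {S0,S1,S2} on symbol x: members go to different blocks, giving {S0,S1} and {S2}.
On input x, block {S0,S1} splits into {S0} and {S1}.
The partition is now stable with 6 blocks: {S5} | {S0} | {S6} | {S3} | {S2} | {S1}.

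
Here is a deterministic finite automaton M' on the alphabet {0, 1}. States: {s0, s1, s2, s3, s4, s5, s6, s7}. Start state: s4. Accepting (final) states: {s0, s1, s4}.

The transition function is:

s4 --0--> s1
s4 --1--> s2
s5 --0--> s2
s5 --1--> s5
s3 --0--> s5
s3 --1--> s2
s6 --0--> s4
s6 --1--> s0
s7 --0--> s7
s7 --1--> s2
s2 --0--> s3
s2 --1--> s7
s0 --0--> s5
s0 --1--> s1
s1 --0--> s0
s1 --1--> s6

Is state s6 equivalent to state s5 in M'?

Initial partition by acceptance: {s0,s1,s4} | {s2,s3,s5,s6,s7}.
Refine {s0,s1,s4} on symbol 0: members go to different blocks, giving {s1,s4} and {s0}.
Refine {s1,s4} on symbol 0: members go to different blocks, giving {s1} and {s4}.
Split {s2,s3,s5,s6,s7} by δ(·,0) → {s2,s3,s5,s7} and {s6}.
No further refinement is possible. Final partition (5 blocks): {s1} | {s2,s3,s5,s7} | {s0} | {s4} | {s6}.
s6 and s5 end up in different blocks, so they are distinguishable. For instance, the string '0' is accepted from only s6.

No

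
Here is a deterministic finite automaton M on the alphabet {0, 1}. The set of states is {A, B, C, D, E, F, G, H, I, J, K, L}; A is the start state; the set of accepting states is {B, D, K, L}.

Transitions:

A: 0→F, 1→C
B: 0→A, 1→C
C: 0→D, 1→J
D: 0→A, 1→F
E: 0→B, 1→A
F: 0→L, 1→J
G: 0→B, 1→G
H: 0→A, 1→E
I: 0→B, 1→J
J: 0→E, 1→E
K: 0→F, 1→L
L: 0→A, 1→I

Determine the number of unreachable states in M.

Starting at A and following transitions, the reachable set is {A, B, C, D, E, F, I, J, L}. That leaves G, H, K unreachable — 3 in total.

3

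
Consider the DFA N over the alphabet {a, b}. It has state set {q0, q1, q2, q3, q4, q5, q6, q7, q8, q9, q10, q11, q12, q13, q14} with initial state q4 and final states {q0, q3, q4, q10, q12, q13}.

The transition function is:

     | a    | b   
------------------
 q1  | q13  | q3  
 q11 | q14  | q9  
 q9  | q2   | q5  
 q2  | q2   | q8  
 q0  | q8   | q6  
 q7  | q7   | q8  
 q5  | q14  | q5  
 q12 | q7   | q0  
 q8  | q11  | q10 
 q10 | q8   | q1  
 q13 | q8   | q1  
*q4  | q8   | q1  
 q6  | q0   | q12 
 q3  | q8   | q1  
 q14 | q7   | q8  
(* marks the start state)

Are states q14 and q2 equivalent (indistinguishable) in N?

States {q0,q6,q12} cannot be reached from the start state, so discard them.
Start with accepting vs non-accepting: {q3,q4,q10,q13} | {q1,q2,q5,q7,q8,q9,q11,q14}.
On input a, block {q1,q2,q5,q7,q8,q9,q11,q14} splits into {q2,q5,q7,q8,q9,q11,q14} and {q1}.
On input b, block {q2,q5,q7,q8,q9,q11,q14} splits into {q2,q5,q7,q9,q11,q14} and {q8}.
On input b, block {q2,q5,q7,q9,q11,q14} splits into {q2,q7,q14} and {q5,q9,q11}.
Stable partition: {q3,q4,q10,q13} | {q2,q7,q14} | {q1} | {q8} | {q5,q9,q11} — 5 equivalence classes.
q14 and q2 lie in the same block of the stable partition, so they are equivalent — no string distinguishes them.

Yes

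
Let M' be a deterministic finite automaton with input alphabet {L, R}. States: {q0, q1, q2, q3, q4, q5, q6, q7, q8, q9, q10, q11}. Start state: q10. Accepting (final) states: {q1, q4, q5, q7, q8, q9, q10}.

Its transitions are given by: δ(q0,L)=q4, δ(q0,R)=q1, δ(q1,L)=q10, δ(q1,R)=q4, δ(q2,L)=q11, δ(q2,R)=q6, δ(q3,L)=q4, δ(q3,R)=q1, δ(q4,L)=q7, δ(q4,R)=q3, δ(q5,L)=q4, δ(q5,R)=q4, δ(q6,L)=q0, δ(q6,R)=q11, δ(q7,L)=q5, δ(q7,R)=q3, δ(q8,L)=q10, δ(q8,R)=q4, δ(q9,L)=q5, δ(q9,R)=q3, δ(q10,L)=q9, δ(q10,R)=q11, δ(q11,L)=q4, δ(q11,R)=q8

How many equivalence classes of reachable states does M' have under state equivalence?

Reachable states from the start: {q1,q3,q4,q5,q7,q8,q9,q10,q11}. Unreachable: {q0,q2,q6} — drop them.
Start with accepting vs non-accepting: {q1,q4,q5,q7,q8,q9,q10} | {q3,q11}.
Split {q1,q4,q5,q7,q8,q9,q10} by δ(·,R) → {q4,q7,q9,q10} and {q1,q5,q8}.
Refine {q4,q7,q9,q10} on symbol L: members go to different blocks, giving {q4,q10} and {q7,q9}.
Stable partition: {q4,q10} | {q3,q11} | {q1,q5,q8} | {q7,q9} — 4 equivalence classes.

4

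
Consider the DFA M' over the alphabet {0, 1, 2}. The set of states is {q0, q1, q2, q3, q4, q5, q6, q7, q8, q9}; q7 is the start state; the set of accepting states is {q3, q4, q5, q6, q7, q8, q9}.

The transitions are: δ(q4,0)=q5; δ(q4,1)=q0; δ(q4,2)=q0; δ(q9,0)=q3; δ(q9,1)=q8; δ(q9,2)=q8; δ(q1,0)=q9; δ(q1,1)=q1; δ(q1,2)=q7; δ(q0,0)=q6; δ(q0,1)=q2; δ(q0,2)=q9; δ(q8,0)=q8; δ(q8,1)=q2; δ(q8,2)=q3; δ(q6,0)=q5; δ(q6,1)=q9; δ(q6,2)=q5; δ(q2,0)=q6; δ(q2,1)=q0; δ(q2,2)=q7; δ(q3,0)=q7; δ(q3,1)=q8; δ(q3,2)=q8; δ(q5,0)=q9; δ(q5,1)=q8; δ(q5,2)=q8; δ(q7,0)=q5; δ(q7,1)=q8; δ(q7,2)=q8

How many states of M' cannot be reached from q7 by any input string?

2

BFS from q7 reaches {q0, q2, q3, q5, q6, q7, q8, q9}; the 2 state(s) q1, q4 are never visited.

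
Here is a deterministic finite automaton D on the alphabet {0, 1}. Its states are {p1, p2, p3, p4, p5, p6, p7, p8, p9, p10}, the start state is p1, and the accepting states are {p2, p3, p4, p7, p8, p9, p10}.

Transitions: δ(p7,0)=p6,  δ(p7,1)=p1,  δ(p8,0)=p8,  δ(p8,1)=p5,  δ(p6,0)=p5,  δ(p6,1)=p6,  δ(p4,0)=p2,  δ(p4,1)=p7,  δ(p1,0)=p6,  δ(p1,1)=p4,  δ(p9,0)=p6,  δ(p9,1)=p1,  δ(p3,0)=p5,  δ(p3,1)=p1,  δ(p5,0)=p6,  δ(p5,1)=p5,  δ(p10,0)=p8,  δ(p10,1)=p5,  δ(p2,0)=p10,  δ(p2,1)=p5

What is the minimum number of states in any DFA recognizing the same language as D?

5

First remove the unreachable states {p3,p9}; 8 states remain.
Start with accepting vs non-accepting: {p2,p4,p7,p8,p10} | {p1,p5,p6}.
Refine {p2,p4,p7,p8,p10} on symbol 0: members go to different blocks, giving {p2,p4,p8,p10} and {p7}.
Refine {p2,p4,p8,p10} on symbol 1: members go to different blocks, giving {p2,p8,p10} and {p4}.
On input 1, block {p1,p5,p6} splits into {p5,p6} and {p1}.
The partition is now stable with 5 blocks: {p2,p8,p10} | {p5,p6} | {p7} | {p4} | {p1}.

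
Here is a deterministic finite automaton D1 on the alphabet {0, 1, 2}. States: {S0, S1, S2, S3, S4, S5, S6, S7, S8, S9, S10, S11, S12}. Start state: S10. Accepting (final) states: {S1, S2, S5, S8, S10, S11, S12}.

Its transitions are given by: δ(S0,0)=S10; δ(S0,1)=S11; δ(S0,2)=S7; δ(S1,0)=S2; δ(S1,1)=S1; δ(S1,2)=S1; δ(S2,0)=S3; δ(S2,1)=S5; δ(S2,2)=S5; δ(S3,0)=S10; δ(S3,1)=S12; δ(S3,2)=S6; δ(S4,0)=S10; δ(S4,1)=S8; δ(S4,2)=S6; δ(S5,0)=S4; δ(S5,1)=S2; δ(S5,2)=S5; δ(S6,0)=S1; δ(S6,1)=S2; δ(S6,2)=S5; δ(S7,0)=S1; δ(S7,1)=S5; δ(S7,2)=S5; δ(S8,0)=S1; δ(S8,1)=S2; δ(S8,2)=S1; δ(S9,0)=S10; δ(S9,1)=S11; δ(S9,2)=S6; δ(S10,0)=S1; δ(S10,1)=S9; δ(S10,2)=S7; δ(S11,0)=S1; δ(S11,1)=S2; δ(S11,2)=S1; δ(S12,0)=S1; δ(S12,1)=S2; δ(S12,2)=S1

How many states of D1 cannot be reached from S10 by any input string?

1

No path from S10 leads to S0; the other 12 states are all reachable.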